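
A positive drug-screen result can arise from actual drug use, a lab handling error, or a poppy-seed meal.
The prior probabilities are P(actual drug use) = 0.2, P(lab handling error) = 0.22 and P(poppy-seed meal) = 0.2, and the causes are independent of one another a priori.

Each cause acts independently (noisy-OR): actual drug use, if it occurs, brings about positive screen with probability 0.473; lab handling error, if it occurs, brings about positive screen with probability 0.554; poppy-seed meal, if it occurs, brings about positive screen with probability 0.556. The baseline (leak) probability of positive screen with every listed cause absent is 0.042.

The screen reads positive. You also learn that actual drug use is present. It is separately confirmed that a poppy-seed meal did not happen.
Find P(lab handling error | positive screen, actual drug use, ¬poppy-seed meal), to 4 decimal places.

P(lab handling error | positive screen, actual drug use, ¬poppy-seed meal) ≈ 0.3062

Under noisy-OR, P(positive screen | causes) = 1 − (1−0.042)·∏(1−qᵢ) over the active causes.
For the numerator, keep only lab handling error=true terms: 0.77483*0.22 = 0.170463
Denominator P(positive screen | actual drug use, ¬poppy-seed meal): 0.495134*0.78 + 0.77483*0.22 = 0.556668
Posterior = 0.170463 / 0.556668 ≈ 0.3062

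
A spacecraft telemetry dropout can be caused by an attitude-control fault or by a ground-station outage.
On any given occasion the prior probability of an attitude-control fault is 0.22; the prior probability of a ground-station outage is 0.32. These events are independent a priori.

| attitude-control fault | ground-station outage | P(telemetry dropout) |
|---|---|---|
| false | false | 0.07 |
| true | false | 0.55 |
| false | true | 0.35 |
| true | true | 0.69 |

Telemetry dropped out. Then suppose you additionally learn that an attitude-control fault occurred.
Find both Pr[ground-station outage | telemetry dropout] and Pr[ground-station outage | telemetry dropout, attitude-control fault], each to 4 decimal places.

By total probability over the 4 (attitude-control fault, ground-station outage) configurations:
  P(telemetry dropout) = 0.07×0.78×0.68 + 0.35×0.78×0.32 + 0.55×0.22×0.68 + 0.69×0.22×0.32
        = 0.037128 + 0.087360 + 0.082280 + 0.048576 = 0.255344
Configurations with ground-station outage contribute 0.135936, so
  P(ground-station outage | telemetry dropout) = 0.135936 / 0.255344 ≈ 0.5324

With the extra evidence:
P(telemetry dropout | attitude-control fault) = 0.55·0.68 + 0.69·0.32 = 0.374000 + 0.220800 = 0.594800
Of this, 0.220800 comes from 0.69·0.32 (the ground-station outage=true cases).
Hence the posterior is 0.220800/0.594800 ≈ 0.3712.
Conditioning on attitude-control fault lowers the posterior on ground-station outage: the classic explaining-away effect in a common-effect structure.

Pr[ground-station outage | telemetry dropout] ≈ 0.5324; Pr[ground-station outage | telemetry dropout, attitude-control fault] ≈ 0.3712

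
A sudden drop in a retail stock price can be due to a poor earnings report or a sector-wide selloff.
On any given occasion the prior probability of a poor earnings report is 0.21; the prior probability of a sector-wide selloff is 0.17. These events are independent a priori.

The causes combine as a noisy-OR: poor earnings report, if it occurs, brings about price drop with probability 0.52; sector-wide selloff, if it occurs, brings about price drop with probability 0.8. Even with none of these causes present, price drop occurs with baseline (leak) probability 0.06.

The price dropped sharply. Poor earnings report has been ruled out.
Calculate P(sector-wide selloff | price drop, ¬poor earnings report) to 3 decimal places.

P(sector-wide selloff | price drop, ¬poor earnings report) ≈ 0.735

Under noisy-OR, P(price drop | causes) = 1 − (1−0.06)·∏(1−qᵢ) over the active causes.
Numerator (weight on configurations with sector-wide selloff): 0.812×0.17 = 0.138040
The normalizing constant is 0.06×0.83 + 0.812×0.17 = 0.187840
Posterior = 0.138040 / 0.187840 ≈ 0.735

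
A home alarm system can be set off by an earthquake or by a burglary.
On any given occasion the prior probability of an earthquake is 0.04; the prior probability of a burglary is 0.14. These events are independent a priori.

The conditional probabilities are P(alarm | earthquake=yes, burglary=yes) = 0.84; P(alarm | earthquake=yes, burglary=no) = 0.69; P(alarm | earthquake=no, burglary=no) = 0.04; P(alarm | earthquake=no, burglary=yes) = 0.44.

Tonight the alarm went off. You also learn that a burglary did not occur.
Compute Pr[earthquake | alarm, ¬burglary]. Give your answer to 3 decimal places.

P(alarm | ¬burglary) = 0.04·0.96 + 0.69·0.04 = 0.038400 + 0.027600 = 0.066000
Restricting to configurations with earthquake present: 0.69·0.04 = 0.027600.
P(earthquake | alarm, ¬burglary) = 0.027600 / 0.066000 ≈ 0.418

Pr[earthquake | alarm, ¬burglary] ≈ 0.418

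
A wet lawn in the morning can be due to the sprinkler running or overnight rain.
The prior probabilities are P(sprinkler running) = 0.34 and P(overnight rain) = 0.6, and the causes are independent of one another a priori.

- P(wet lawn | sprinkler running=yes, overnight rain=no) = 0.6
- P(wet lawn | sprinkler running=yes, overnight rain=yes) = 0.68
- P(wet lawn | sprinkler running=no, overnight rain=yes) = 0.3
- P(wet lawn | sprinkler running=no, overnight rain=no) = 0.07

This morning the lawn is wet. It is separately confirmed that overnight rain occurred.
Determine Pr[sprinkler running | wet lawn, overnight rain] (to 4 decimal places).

Pr[sprinkler running | wet lawn, overnight rain] ≈ 0.5387

P(wet lawn | overnight rain) = 0.3*0.66 + 0.68*0.34 = 0.198000 + 0.231200 = 0.429200
Of this, 0.231200 comes from 0.68*0.34 (the sprinkler running=true cases).
P(sprinkler running | wet lawn, overnight rain) = 0.231200 / 0.429200 ≈ 0.5387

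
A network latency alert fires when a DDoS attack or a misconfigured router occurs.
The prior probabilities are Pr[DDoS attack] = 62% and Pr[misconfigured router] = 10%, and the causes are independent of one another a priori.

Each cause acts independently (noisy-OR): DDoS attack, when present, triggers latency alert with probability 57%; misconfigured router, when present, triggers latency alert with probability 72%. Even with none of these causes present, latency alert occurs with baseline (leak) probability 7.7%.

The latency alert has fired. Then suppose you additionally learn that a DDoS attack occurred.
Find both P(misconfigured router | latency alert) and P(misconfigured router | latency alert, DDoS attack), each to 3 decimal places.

P(misconfigured router | latency alert) ≈ 0.187; P(misconfigured router | latency alert, DDoS attack) ≈ 0.141

Under noisy-OR, P(latency alert | causes) = 1 − (1−0.077)·∏(1−qᵢ) over the active causes.
P(latency alert) = 0.077*0.38*0.9 + 0.74156*0.38*0.1 + 0.60311*0.62*0.9 + 0.888871*0.62*0.1 = 0.026334 + 0.028179 + 0.336535 + 0.055110 = 0.446158
Of this, 0.083289 comes from 0.028179 + 0.055110 (the misconfigured router=true cases).
So P(misconfigured router | latency alert) = 0.083289/0.446158 ≈ 0.187.

Now also conditioning on DDoS attack=true:
P(latency alert | DDoS attack) = 0.60311·0.9 + 0.888871·0.1 = 0.542799 + 0.088887 = 0.631686
Restricting to configurations with misconfigured router present: 0.888871·0.1 = 0.088887.
So P(misconfigured router | latency alert, DDoS attack) = 0.088887/0.631686 ≈ 0.141.
Conditioning on DDoS attack lowers the posterior on misconfigured router: the classic explaining-away effect in a common-effect structure.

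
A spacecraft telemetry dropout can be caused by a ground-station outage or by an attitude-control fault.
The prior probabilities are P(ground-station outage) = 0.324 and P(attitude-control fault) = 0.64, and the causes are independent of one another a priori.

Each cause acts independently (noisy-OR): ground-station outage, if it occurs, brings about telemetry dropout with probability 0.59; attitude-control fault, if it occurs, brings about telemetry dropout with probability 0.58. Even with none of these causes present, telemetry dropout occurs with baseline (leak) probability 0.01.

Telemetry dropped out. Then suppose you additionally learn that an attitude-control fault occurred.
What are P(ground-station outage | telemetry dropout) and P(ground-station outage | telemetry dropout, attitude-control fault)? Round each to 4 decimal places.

P(ground-station outage | telemetry dropout) ≈ 0.4860; P(ground-station outage | telemetry dropout, attitude-control fault) ≈ 0.4050

Under noisy-OR, P(telemetry dropout | causes) = 1 − (1−0.01)·∏(1−qᵢ) over the active causes.
P(telemetry dropout) = 0.01·0.676·0.36 + 0.5842·0.676·0.64 + 0.5941·0.324·0.36 + 0.829522·0.324·0.64 = 0.002434 + 0.252748 + 0.069296 + 0.172010 = 0.496488
Restricting to configurations with ground-station outage present: 0.069296 + 0.172010 = 0.241306.
P(ground-station outage | telemetry dropout) = 0.241306 / 0.496488 ≈ 0.4860

Now also conditioning on attitude-control fault=true:
P(telemetry dropout | attitude-control fault) = 0.5842×0.676 + 0.829522×0.324 = 0.394919 + 0.268765 = 0.663684
Restricting to configurations with ground-station outage present: 0.829522×0.324 = 0.268765.
So P(ground-station outage | telemetry dropout, attitude-control fault) = 0.268765/0.663684 ≈ 0.4050.
Conditioning on attitude-control fault lowers the posterior on ground-station outage: the classic explaining-away effect in a common-effect structure.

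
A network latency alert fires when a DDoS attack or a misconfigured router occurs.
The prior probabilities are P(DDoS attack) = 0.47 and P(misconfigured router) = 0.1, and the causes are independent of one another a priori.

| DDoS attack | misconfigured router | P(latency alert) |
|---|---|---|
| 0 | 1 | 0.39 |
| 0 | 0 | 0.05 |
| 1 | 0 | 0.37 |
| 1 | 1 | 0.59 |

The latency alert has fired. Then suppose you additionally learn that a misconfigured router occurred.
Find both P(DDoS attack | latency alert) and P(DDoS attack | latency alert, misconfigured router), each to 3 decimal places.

P(latency alert) = 0.05*0.53*0.9 + 0.39*0.53*0.1 + 0.37*0.47*0.9 + 0.59*0.47*0.1 = 0.023850 + 0.020670 + 0.156510 + 0.027730 = 0.228760
Of this, 0.184240 comes from 0.156510 + 0.027730 (the DDoS attack=true cases).
P(DDoS attack | latency alert) = 0.184240 / 0.228760 ≈ 0.805

With the extra evidence:
For the numerator, keep only DDoS attack=true terms: 0.59·0.47 = 0.277300
Denominator P(latency alert | misconfigured router): 0.39·0.53 + 0.59·0.47 = 0.484000
Posterior = 0.277300 / 0.484000 ≈ 0.573

P(DDoS attack | latency alert) ≈ 0.805; P(DDoS attack | latency alert, misconfigured router) ≈ 0.573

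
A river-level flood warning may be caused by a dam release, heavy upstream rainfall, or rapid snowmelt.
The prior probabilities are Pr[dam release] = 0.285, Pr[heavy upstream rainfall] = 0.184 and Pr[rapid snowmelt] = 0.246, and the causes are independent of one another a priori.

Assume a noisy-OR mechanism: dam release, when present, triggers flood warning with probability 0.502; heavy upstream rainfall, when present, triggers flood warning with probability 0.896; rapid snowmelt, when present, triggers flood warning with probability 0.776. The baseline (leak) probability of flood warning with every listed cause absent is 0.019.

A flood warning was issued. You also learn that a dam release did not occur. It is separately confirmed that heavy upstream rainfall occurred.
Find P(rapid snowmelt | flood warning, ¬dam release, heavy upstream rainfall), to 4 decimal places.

Under noisy-OR, P(flood warning | causes) = 1 − (1−0.019)·∏(1−qᵢ) over the active causes.
P(flood warning | ¬dam release, heavy upstream rainfall) = 0.897976·0.754 + 0.977147·0.246 = 0.677074 + 0.240378 = 0.917452
Restricting to configurations with rapid snowmelt present: 0.977147·0.246 = 0.240378.
So P(rapid snowmelt | flood warning, ¬dam release, heavy upstream rainfall) = 0.240378/0.917452 ≈ 0.2620.

P(rapid snowmelt | flood warning, ¬dam release, heavy upstream rainfall) ≈ 0.2620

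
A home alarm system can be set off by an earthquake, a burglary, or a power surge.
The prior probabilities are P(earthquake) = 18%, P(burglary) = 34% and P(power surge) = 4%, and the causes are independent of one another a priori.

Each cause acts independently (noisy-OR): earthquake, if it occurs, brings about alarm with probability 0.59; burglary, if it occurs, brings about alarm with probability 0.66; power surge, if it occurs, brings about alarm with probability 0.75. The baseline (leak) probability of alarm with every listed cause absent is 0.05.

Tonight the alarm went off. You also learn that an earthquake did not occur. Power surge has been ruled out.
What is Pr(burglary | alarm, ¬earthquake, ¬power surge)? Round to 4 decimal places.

Under noisy-OR, P(alarm | causes) = 1 − (1−0.05)·∏(1−qᵢ) over the active causes.
Weight on burglary=true, given the evidence: 0.677*0.34 = 0.230180
Denominator P(alarm | ¬earthquake, ¬power surge): 0.05*0.66 + 0.677*0.34 = 0.263180
Posterior = 0.230180 / 0.263180 ≈ 0.8746

Pr(burglary | alarm, ¬earthquake, ¬power surge) ≈ 0.8746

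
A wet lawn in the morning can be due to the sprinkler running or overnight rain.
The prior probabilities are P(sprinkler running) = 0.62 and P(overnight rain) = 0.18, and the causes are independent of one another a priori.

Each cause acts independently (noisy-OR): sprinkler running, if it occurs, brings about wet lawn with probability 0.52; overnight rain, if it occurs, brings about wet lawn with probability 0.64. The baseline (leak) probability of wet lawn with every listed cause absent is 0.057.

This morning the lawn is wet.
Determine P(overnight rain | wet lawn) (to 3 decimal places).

Under noisy-OR, P(wet lawn | causes) = 1 − (1−0.057)·∏(1−qᵢ) over the active causes.
P(wet lawn) = 0.057·0.38·0.82 + 0.66052·0.38·0.18 + 0.54736·0.62·0.82 + 0.83705·0.62·0.18 = 0.017761 + 0.045180 + 0.278278 + 0.093415 = 0.434634
Of this, 0.138595 comes from 0.045180 + 0.093415 (the overnight rain=true cases).
So P(overnight rain | wet lawn) = 0.138595/0.434634 ≈ 0.319.

P(overnight rain | wet lawn) ≈ 0.319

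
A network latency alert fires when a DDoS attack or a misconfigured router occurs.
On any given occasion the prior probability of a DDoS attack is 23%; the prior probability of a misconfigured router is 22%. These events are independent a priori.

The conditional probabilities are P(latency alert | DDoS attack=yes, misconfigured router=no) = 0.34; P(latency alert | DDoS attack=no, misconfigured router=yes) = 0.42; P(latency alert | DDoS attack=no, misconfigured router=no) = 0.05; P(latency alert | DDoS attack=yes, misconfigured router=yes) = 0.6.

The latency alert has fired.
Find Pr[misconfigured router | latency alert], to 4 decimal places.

For the numerator, keep only misconfigured router=true terms: 0.071148 + 0.030360 = 0.101508
Denominator P(latency alert): 0.05*0.77*0.78 + 0.42*0.77*0.22 + 0.34*0.23*0.78 + 0.6*0.23*0.22 = 0.192534
P(misconfigured router | latency alert) = 0.101508/0.192534 ≈ 0.5272

Pr[misconfigured router | latency alert] ≈ 0.5272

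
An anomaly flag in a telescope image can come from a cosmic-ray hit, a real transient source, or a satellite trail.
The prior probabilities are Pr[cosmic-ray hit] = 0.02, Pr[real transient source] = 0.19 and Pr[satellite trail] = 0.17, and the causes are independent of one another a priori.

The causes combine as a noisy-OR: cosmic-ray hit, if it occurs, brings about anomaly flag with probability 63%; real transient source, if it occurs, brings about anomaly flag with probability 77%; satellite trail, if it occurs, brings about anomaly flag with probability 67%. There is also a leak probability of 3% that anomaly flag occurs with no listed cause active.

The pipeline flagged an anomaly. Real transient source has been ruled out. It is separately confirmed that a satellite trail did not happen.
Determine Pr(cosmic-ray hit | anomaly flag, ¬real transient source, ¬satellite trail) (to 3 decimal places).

Pr(cosmic-ray hit | anomaly flag, ¬real transient source, ¬satellite trail) ≈ 0.304

Under noisy-OR, P(anomaly flag | causes) = 1 − (1−0.03)·∏(1−qᵢ) over the active causes.
Enumerate both values of cosmic-ray hit and weight by the priors:
  P(anomaly flag | ¬real transient source, ¬satellite trail) = 0.03·0.98 + 0.6411·0.02
        = 0.029400 + 0.012822 = 0.042222
Keeping only the cosmic-ray hit-present terms gives 0.012822, so
  P(cosmic-ray hit | anomaly flag, ¬real transient source, ¬satellite trail) = 0.012822 / 0.042222 ≈ 0.304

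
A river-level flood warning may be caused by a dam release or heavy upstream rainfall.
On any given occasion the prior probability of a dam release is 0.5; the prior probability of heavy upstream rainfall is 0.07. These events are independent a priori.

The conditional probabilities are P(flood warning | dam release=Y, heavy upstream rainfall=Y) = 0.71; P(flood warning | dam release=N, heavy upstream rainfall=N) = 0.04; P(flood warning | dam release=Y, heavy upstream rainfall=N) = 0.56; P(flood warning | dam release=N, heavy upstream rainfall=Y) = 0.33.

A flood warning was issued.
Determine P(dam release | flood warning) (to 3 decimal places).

P(dam release | flood warning) ≈ 0.904

Numerator (weight on configurations with dam release): 0.260400 + 0.024850 = 0.285250
The normalizing constant is 0.04*0.5*0.93 + 0.33*0.5*0.07 + 0.56*0.5*0.93 + 0.71*0.5*0.07 = 0.315400
Posterior = 0.285250 / 0.315400 ≈ 0.904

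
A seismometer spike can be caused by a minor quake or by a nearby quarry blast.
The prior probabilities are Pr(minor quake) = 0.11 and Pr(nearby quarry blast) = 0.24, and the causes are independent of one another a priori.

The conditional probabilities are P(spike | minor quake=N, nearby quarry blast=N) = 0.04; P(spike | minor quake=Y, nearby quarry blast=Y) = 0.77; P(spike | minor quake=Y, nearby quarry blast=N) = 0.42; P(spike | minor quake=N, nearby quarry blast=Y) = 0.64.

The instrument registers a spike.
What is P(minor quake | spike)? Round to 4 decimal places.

By total probability over the 4 (minor quake, nearby quarry blast) configurations:
  P(spike) = 0.04*0.89*0.76 + 0.64*0.89*0.24 + 0.42*0.11*0.76 + 0.77*0.11*0.24
        = 0.027056 + 0.136704 + 0.035112 + 0.020328 = 0.219200
Configurations with minor quake contribute 0.055440, so
  P(minor quake | spike) = 0.055440 / 0.219200 ≈ 0.2529

P(minor quake | spike) ≈ 0.2529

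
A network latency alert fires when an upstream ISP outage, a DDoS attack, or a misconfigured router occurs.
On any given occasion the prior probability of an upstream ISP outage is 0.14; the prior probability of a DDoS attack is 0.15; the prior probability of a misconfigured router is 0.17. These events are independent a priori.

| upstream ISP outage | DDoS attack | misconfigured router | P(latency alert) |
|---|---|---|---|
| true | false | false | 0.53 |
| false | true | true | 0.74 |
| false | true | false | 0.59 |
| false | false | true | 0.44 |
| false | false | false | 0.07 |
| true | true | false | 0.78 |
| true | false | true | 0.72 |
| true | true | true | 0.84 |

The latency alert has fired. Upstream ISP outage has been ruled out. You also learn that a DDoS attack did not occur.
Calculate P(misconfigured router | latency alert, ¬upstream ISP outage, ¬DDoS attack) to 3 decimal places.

P(misconfigured router | latency alert, ¬upstream ISP outage, ¬DDoS attack) ≈ 0.563

Numerator (weight on configurations with misconfigured router): 0.44·0.17 = 0.074800
The normalizing constant is 0.07·0.83 + 0.44·0.17 = 0.132900
P(misconfigured router | latency alert, ¬upstream ISP outage, ¬DDoS attack) = 0.074800/0.132900 ≈ 0.563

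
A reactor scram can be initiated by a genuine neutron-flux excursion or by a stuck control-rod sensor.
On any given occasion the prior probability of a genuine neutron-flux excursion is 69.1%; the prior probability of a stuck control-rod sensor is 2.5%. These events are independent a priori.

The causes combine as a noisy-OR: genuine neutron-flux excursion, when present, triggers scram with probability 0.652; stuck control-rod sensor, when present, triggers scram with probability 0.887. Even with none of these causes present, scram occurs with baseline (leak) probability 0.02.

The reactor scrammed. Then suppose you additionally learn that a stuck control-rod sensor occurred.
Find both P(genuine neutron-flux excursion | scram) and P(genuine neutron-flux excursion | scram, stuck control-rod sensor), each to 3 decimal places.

P(genuine neutron-flux excursion | scram) ≈ 0.973; P(genuine neutron-flux excursion | scram, stuck control-rod sensor) ≈ 0.707

Under noisy-OR, P(scram | causes) = 1 − (1−0.02)·∏(1−qᵢ) over the active causes.
For the numerator, keep only genuine neutron-flux excursion=true terms: 0.443958 + 0.016609 = 0.460567
The normalizing constant is 0.02×0.309×0.975 + 0.88926×0.309×0.025 + 0.65896×0.691×0.975 + 0.961462×0.691×0.025 = 0.473462
Posterior = 0.460567 / 0.473462 ≈ 0.973

Now also conditioning on stuck control-rod sensor=true:
For the numerator, keep only genuine neutron-flux excursion=true terms: 0.961462*0.691 = 0.664370
The normalizing constant is 0.88926*0.309 + 0.961462*0.691 = 0.939151
P(genuine neutron-flux excursion | scram, stuck control-rod sensor) = 0.664370/0.939151 ≈ 0.707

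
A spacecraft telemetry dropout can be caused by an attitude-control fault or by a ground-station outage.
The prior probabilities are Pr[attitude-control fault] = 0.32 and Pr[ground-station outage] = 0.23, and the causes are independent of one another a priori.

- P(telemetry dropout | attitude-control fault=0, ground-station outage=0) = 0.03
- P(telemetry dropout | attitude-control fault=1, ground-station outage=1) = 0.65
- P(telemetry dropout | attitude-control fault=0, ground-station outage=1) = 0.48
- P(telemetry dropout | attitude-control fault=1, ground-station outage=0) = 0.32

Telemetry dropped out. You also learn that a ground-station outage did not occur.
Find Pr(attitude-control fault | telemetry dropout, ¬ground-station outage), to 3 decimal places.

Pr(attitude-control fault | telemetry dropout, ¬ground-station outage) ≈ 0.834

Weight on attitude-control fault=true, given the evidence: 0.32×0.32 = 0.102400
The normalizing constant is 0.03×0.68 + 0.32×0.32 = 0.122800
P(attitude-control fault | telemetry dropout, ¬ground-station outage) = 0.102400/0.122800 ≈ 0.834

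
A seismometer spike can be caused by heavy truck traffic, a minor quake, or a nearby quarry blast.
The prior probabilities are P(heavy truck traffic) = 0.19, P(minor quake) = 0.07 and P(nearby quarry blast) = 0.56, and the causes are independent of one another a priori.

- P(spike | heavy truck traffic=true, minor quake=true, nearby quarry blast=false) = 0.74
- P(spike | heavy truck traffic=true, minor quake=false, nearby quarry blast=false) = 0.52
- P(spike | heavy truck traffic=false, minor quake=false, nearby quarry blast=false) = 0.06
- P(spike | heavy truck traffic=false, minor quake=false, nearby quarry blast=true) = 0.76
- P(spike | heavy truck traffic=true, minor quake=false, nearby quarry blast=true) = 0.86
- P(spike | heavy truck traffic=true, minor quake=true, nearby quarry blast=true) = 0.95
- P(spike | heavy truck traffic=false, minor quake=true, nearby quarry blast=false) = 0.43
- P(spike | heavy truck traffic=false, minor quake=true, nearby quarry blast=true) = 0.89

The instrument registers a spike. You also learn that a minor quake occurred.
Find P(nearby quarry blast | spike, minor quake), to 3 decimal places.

For the numerator, keep only nearby quarry blast=true terms: 0.403704 + 0.101080 = 0.504784
Denominator P(spike | minor quake): 0.43·0.81·0.44 + 0.89·0.81·0.56 + 0.74·0.19·0.44 + 0.95·0.19·0.56 = 0.719900
Posterior = 0.504784 / 0.719900 ≈ 0.701

P(nearby quarry blast | spike, minor quake) ≈ 0.701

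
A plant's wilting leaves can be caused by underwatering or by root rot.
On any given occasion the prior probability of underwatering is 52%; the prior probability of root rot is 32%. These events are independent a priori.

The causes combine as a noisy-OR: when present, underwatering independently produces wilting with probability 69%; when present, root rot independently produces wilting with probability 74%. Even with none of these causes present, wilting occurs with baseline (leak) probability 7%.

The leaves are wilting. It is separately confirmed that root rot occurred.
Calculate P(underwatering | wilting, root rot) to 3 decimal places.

P(underwatering | wilting, root rot) ≈ 0.569

Under noisy-OR, P(wilting | causes) = 1 − (1−0.07)·∏(1−qᵢ) over the active causes.
Weight on underwatering=true, given the evidence: 0.925042*0.52 = 0.481022
Denominator P(wilting | root rot): 0.7582*0.48 + 0.925042*0.52 = 0.844958
Posterior = 0.481022 / 0.844958 ≈ 0.569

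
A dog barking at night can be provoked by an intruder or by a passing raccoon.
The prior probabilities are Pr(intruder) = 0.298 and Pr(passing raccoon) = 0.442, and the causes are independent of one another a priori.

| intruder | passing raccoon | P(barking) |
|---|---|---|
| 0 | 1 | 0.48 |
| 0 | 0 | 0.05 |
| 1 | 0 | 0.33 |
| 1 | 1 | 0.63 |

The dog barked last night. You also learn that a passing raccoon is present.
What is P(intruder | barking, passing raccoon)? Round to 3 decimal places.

P(intruder | barking, passing raccoon) ≈ 0.358

For the numerator, keep only intruder=true terms: 0.63×0.298 = 0.187740
Normalizer over all consistent configurations: 0.48×0.702 + 0.63×0.298 = 0.524700
Posterior = 0.187740 / 0.524700 ≈ 0.358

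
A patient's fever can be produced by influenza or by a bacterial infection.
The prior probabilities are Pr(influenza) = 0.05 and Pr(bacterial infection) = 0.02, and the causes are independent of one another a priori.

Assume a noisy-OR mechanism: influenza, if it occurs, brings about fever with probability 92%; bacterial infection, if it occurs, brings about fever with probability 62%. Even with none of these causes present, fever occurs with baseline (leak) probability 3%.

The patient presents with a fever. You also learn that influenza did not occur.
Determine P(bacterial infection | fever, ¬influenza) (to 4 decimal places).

Under noisy-OR, P(fever | causes) = 1 − (1−0.03)·∏(1−qᵢ) over the active causes.
Enumerate both values of bacterial infection and weight by the priors:
  P(fever | ¬influenza) = 0.03·0.98 + 0.6314·0.02
        = 0.029400 + 0.012628 = 0.042028
Keeping only the bacterial infection-present terms gives 0.012628, so
  P(bacterial infection | fever, ¬influenza) = 0.012628 / 0.042028 ≈ 0.3005

P(bacterial infection | fever, ¬influenza) ≈ 0.3005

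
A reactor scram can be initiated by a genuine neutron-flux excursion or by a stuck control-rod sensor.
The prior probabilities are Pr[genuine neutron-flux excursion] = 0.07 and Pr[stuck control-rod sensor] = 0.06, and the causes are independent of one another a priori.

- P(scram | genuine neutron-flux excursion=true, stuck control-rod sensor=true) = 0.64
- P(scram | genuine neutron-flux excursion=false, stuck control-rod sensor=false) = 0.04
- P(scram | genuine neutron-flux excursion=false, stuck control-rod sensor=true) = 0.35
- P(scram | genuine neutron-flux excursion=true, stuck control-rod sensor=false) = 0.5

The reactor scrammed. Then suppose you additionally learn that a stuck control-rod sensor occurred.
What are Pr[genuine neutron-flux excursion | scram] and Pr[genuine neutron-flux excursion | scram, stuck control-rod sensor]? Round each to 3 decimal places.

By total probability over the 4 (genuine neutron-flux excursion, stuck control-rod sensor) configurations:
  P(scram) = 0.04*0.93*0.94 + 0.35*0.93*0.06 + 0.5*0.07*0.94 + 0.64*0.07*0.06
        = 0.034968 + 0.019530 + 0.032900 + 0.002688 = 0.090086
Keeping only the genuine neutron-flux excursion-present terms gives 0.035588, so
  P(genuine neutron-flux excursion | scram) = 0.035588 / 0.090086 ≈ 0.395

With the extra evidence:
Numerator (weight on configurations with genuine neutron-flux excursion): 0.64·0.07 = 0.044800
Normalizer over all consistent configurations: 0.35·0.93 + 0.64·0.07 = 0.370300
Posterior = 0.044800 / 0.370300 ≈ 0.121
— stuck control-rod sensor explains away the evidence for genuine neutron-flux excursion.

Pr[genuine neutron-flux excursion | scram] ≈ 0.395; Pr[genuine neutron-flux excursion | scram, stuck control-rod sensor] ≈ 0.121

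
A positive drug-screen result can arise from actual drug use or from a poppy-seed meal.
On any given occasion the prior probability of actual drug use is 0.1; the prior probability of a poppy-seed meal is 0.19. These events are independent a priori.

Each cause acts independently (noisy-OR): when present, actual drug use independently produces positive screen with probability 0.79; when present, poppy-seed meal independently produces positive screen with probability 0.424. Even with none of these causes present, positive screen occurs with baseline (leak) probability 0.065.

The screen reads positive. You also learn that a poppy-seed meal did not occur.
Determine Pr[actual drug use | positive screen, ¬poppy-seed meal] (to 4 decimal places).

Under noisy-OR, P(positive screen | causes) = 1 − (1−0.065)·∏(1−qᵢ) over the active causes.
P(positive screen | ¬poppy-seed meal) = 0.065×0.9 + 0.80365×0.1 = 0.058500 + 0.080365 = 0.138865
Restricting to configurations with actual drug use present: 0.80365×0.1 = 0.080365.
P(actual drug use | positive screen, ¬poppy-seed meal) = 0.080365 / 0.138865 ≈ 0.5787

Pr[actual drug use | positive screen, ¬poppy-seed meal] ≈ 0.5787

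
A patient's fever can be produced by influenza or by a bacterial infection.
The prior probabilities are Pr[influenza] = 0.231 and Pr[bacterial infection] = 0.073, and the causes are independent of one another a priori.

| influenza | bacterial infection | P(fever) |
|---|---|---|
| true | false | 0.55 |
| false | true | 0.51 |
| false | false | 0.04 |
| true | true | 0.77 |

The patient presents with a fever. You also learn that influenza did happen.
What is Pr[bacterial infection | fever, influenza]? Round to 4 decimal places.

For the numerator, keep only bacterial infection=true terms: 0.77×0.073 = 0.056210
Denominator P(fever | influenza): 0.55×0.927 + 0.77×0.073 = 0.566060
Posterior = 0.056210 / 0.566060 ≈ 0.0993

Pr[bacterial infection | fever, influenza] ≈ 0.0993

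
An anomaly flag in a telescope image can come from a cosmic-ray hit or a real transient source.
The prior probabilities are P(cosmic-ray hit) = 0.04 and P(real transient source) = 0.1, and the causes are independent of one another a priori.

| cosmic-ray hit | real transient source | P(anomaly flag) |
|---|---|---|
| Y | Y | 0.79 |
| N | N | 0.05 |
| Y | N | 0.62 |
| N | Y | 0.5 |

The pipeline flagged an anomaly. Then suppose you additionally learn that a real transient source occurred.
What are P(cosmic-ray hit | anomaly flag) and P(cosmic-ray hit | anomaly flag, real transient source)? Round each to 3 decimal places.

P(cosmic-ray hit | anomaly flag) ≈ 0.218; P(cosmic-ray hit | anomaly flag, real transient source) ≈ 0.062

For the numerator, keep only cosmic-ray hit=true terms: 0.022320 + 0.003160 = 0.025480
The normalizing constant is 0.05×0.96×0.9 + 0.5×0.96×0.1 + 0.62×0.04×0.9 + 0.79×0.04×0.1 = 0.116680
Posterior = 0.025480 / 0.116680 ≈ 0.218

With the extra evidence:
Enumerate both values of cosmic-ray hit and weight by the priors:
  P(anomaly flag | real transient source) = 0.5·0.96 + 0.79·0.04
        = 0.480000 + 0.031600 = 0.511600
Keeping only the cosmic-ray hit-present terms gives 0.031600, so
  P(cosmic-ray hit | anomaly flag, real transient source) = 0.031600 / 0.511600 ≈ 0.062
— real transient source explains away the evidence for cosmic-ray hit.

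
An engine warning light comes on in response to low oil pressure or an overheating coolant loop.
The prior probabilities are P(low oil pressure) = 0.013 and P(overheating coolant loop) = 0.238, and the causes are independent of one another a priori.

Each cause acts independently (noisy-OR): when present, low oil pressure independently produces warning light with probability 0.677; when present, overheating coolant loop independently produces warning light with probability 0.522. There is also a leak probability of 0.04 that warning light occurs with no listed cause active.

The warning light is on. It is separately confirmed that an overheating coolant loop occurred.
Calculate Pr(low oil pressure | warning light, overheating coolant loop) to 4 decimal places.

Pr(low oil pressure | warning light, overheating coolant loop) ≈ 0.0203

Under noisy-OR, P(warning light | causes) = 1 − (1−0.04)·∏(1−qᵢ) over the active causes.
P(warning light | overheating coolant loop) = 0.54112×0.987 + 0.851782×0.013 = 0.534085 + 0.011073 = 0.545158
Of this, 0.011073 comes from 0.851782×0.013 (the low oil pressure=true cases).
Hence the posterior is 0.011073/0.545158 ≈ 0.0203.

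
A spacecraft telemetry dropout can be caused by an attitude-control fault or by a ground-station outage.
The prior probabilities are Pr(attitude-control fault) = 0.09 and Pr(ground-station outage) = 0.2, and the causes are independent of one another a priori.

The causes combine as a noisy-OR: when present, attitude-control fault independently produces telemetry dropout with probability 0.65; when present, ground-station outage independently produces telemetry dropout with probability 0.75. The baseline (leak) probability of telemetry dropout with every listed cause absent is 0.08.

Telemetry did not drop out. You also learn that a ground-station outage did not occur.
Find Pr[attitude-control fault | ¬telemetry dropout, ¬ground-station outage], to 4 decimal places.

Under noisy-OR, P(telemetry dropout | causes) = 1 − (1−0.08)·∏(1−qᵢ) over the active causes.
Sum P(¬telemetry dropout|·) weighted by the priors over both values of attitude-control fault:
  P(¬telemetry dropout | ¬ground-station outage) = 0.92·0.91 + 0.322·0.09
        = 0.837200 + 0.028980 = 0.866180
Configurations with attitude-control fault contribute 0.028980, so
  P(attitude-control fault | ¬telemetry dropout, ¬ground-station outage) = 0.028980 / 0.866180 ≈ 0.0335

Pr[attitude-control fault | ¬telemetry dropout, ¬ground-station outage] ≈ 0.0335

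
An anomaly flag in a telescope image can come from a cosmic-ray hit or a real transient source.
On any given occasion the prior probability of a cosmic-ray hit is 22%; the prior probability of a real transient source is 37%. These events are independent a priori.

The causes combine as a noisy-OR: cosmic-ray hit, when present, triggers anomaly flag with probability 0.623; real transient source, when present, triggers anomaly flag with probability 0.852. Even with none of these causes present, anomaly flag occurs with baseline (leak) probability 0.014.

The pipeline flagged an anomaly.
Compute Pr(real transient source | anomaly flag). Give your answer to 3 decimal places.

Under noisy-OR, P(anomaly flag | causes) = 1 − (1−0.014)·∏(1−qᵢ) over the active causes.
Enumerate the 4 (cosmic-ray hit, real transient source) configurations and weight by the priors:
  P(anomaly flag) = 0.014·0.78·0.63 + 0.854072·0.78·0.37 + 0.628278·0.22·0.63 + 0.944985·0.22·0.37
        = 0.006880 + 0.246485 + 0.087079 + 0.076922 = 0.417366
Keeping only the real transient source-present terms gives 0.323407, so
  P(real transient source | anomaly flag) = 0.323407 / 0.417366 ≈ 0.775

Pr(real transient source | anomaly flag) ≈ 0.775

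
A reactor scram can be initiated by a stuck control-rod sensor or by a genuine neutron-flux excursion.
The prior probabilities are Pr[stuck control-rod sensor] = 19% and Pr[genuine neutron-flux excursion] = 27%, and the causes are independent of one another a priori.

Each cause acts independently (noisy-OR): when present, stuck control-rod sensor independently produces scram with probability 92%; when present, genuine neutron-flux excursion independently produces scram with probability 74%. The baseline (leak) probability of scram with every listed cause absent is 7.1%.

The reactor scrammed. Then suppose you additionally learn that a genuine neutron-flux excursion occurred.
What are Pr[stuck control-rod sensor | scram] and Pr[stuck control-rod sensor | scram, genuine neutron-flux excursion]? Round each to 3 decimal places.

Pr[stuck control-rod sensor | scram] ≈ 0.462; Pr[stuck control-rod sensor | scram, genuine neutron-flux excursion] ≈ 0.233

Under noisy-OR, P(scram | causes) = 1 − (1−0.071)·∏(1−qᵢ) over the active causes.
Weight on stuck control-rod sensor=true, given the evidence: 0.128392 + 0.050309 = 0.178701
Normalizer over all consistent configurations: 0.071×0.81×0.73 + 0.75846×0.81×0.27 + 0.92568×0.19×0.73 + 0.980677×0.19×0.27 = 0.386558
Posterior = 0.178701 / 0.386558 ≈ 0.462

With the extra evidence:
Numerator (weight on configurations with stuck control-rod sensor): 0.980677*0.19 = 0.186329
The normalizing constant is 0.75846*0.81 + 0.980677*0.19 = 0.800682
Posterior = 0.186329 / 0.800682 ≈ 0.233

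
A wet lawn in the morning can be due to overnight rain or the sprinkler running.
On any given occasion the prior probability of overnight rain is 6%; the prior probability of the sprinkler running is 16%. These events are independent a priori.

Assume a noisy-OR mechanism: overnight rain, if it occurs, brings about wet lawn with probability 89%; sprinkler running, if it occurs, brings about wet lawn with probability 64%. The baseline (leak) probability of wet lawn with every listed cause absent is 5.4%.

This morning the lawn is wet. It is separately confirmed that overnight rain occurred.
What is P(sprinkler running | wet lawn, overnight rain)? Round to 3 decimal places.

P(sprinkler running | wet lawn, overnight rain) ≈ 0.170

Under noisy-OR, P(wet lawn | causes) = 1 − (1−0.054)·∏(1−qᵢ) over the active causes.
Sum P(wet lawn|·) weighted by the priors over both values of sprinkler running:
  P(wet lawn | overnight rain) = 0.89594·0.84 + 0.962538·0.16
        = 0.752590 + 0.154006 = 0.906596
Configurations with sprinkler running contribute 0.154006, so
  P(sprinkler running | wet lawn, overnight rain) = 0.154006 / 0.906596 ≈ 0.170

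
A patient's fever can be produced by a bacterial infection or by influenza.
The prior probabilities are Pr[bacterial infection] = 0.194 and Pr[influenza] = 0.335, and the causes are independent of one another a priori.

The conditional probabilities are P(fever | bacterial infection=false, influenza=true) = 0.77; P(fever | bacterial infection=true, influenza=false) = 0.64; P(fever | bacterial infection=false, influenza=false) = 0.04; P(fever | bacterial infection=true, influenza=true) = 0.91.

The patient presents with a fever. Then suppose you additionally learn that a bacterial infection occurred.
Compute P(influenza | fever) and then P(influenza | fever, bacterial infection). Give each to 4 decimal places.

P(influenza | fever) ≈ 0.7197; P(influenza | fever, bacterial infection) ≈ 0.4173

Numerator (weight on configurations with influenza): 0.207908 + 0.059141 = 0.267049
The normalizing constant is 0.04×0.806×0.665 + 0.77×0.806×0.335 + 0.64×0.194×0.665 + 0.91×0.194×0.335 = 0.371055
P(influenza | fever) = 0.267049/0.371055 ≈ 0.7197

With the extra evidence:
Sum P(fever|·) weighted by the priors over both values of influenza:
  P(fever | bacterial infection) = 0.64*0.665 + 0.91*0.335
        = 0.425600 + 0.304850 = 0.730450
The terms with influenza present sum to 0.304850, so
  P(influenza | fever, bacterial infection) = 0.304850 / 0.730450 ≈ 0.4173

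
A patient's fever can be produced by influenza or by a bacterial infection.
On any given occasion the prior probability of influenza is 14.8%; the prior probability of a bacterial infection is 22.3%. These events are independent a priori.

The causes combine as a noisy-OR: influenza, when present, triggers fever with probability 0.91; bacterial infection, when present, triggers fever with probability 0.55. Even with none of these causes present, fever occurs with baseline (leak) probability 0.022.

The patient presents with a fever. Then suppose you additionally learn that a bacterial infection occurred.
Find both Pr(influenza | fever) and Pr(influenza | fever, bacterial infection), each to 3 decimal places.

Pr(influenza | fever) ≈ 0.530; Pr(influenza | fever, bacterial infection) ≈ 0.230

Under noisy-OR, P(fever | causes) = 1 − (1−0.022)·∏(1−qᵢ) over the active causes.
Sum P(fever|·) weighted by the priors over the 4 (influenza, bacterial infection) configurations:
  P(fever) = 0.022·0.852·0.777 + 0.5599·0.852·0.223 + 0.91198·0.148·0.777 + 0.960391·0.148·0.223
        = 0.014564 + 0.106379 + 0.104874 + 0.031697 = 0.257514
Configurations with influenza contribute 0.136571, so
  P(influenza | fever) = 0.136571 / 0.257514 ≈ 0.530

Now condition on the additional information:
Numerator (weight on configurations with influenza): 0.960391*0.148 = 0.142138
Normalizer over all consistent configurations: 0.5599*0.852 + 0.960391*0.148 = 0.619173
P(influenza | fever, bacterial infection) = 0.142138/0.619173 ≈ 0.230
This is intercausal reasoning (explaining away): once bacterial infection accounts for the fever, influenza becomes less likely.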